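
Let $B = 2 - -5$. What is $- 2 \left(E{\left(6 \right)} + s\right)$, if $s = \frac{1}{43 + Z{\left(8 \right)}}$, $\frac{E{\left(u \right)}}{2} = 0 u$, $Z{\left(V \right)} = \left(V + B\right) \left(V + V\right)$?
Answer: $- \frac{2}{283} \approx -0.0070671$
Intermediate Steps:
$B = 7$ ($B = 2 + 5 = 7$)
$Z{\left(V \right)} = 2 V \left(7 + V\right)$ ($Z{\left(V \right)} = \left(V + 7\right) \left(V + V\right) = \left(7 + V\right) 2 V = 2 V \left(7 + V\right)$)
$E{\left(u \right)} = 0$ ($E{\left(u \right)} = 2 \cdot 0 u = 2 \cdot 0 = 0$)
$s = \frac{1}{283}$ ($s = \frac{1}{43 + 2 \cdot 8 \left(7 + 8\right)} = \frac{1}{43 + 2 \cdot 8 \cdot 15} = \frac{1}{43 + 240} = \frac{1}{283} \approx 0.0035336$)
$- 2 \left(E{\left(6 \right)} + s\right) = - 2 \left(0 + \frac{1}{283}\right) = \left(-2\right) \frac{1}{283} = - \frac{2}{283}$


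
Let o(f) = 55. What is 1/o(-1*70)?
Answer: 1/55 ≈ 0.018182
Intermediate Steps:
1/o(-1*70) = 1/55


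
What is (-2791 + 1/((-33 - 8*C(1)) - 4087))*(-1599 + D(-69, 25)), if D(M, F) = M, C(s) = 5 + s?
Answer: 4850914713/1042 ≈ 4.6554e+6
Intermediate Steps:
(-2791 + 1/((-33 - 8*C(1)) - 4087))*(-1599 + D(-69, 25)) = (-2791 + 1/((-33 - 8*(5 + 1)) - 4087))*(-1599 - 69) = (-2791 + 1/((-33 - 8*6) - 4087))*(-1668) = (-2791 + 1/((-33 - 48) - 4087))*(-1668) = (-2791 + 1/(-81 - 4087))*(-1668) = (-2791 + 1/(-4168))*(-1668) = (-2791 - 1/4168)*(-1668) = -11632889/4168*(-1668) = 4850914713/1042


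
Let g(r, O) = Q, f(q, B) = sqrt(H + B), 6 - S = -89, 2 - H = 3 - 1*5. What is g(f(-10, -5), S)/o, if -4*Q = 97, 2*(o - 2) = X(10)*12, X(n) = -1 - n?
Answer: 97/256 ≈ 0.37891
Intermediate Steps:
H = 4 (H = 2 - (3 - 1*5) = 2 - (3 - 5) = 2 - 1*(-2) = 2 + 2 = 4)
S = 95 (S = 6 - 1*(-89) = 6 + 89 = 95)
o = -64 (o = 2 + ((-1 - 1*10)*12)/2 = 2 + ((-1 - 10)*12)/2 = 2 + (-11*12)/2 = 2 + (1/2)*(-132) = 2 - 66 = -64)
Q = -97/4 (Q = -1/4*97 = -97/4 ≈ -24.250)
f(q, B) = sqrt(4 + B)
g(r, O) = -97/4
g(f(-10, -5), S)/o = -97/4/(-64) = -97/4*(-1/64) = 97/256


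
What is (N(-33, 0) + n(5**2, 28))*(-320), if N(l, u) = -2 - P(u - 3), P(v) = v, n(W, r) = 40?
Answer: -13120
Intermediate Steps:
N(l, u) = 1 - u (N(l, u) = -2 - (u - 3) = -2 - (-3 + u) = -2 + (3 - u) = 1 - u)
(N(-33, 0) + n(5**2, 28))*(-320) = ((1 - 1*0) + 40)*(-320) = ((1 + 0) + 40)*(-320) = (1 + 40)*(-320) = 41*(-320) = -13120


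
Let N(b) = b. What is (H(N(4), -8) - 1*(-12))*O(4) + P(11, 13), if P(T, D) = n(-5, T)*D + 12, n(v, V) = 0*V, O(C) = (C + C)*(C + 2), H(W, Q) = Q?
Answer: 204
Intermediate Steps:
O(C) = 2*C*(2 + C) (O(C) = (2*C)*(2 + C) = 2*C*(2 + C))
n(v, V) = 0
P(T, D) = 12 (P(T, D) = 0*D + 12 = 0 + 12 = 12)
(H(N(4), -8) - 1*(-12))*O(4) + P(11, 13) = (-8 - 1*(-12))*(2*4*(2 + 4)) + 12 = (-8 + 12)*(2*4*6) + 12 = 4*48 + 12 = 192 + 12 = 204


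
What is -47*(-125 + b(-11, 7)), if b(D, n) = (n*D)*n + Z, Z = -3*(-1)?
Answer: 31067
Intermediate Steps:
Z = 3
b(D, n) = 3 + D*n**2 (b(D, n) = (n*D)*n + 3 = (D*n)*n + 3 = D*n**2 + 3 = 3 + D*n**2)
-47*(-125 + b(-11, 7)) = -47*(-125 + (3 - 11*7**2)) = -47*(-125 + (3 - 11*49)) = -47*(-125 + (3 - 539)) = -47*(-125 - 536) = -47*(-661) = 31067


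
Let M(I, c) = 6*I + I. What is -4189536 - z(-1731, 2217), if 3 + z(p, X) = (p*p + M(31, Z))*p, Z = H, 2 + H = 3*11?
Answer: 5182886985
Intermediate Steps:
H = 31 (H = -2 + 3*11 = -2 + 33 = 31)
Z = 31
M(I, c) = 7*I
z(p, X) = -3 + p*(217 + p**2) (z(p, X) = -3 + (p*p + 7*31)*p = -3 + (p**2 + 217)*p = -3 + (217 + p**2)*p = -3 + p*(217 + p**2))
-4189536 - z(-1731, 2217) = -4189536 - (-3 + (-1731)**3 + 217*(-1731)) = -4189536 - (-3 - 5186700891 - 375627) = -4189536 - 1*(-5187076521) = -4189536 + 5187076521 = 5182886985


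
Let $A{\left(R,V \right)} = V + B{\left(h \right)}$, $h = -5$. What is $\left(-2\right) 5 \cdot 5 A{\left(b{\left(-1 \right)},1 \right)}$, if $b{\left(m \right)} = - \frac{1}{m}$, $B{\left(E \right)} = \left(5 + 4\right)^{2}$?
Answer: $-4100$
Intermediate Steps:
$B{\left(E \right)} = 81$ ($B{\left(E \right)} = 9^{2} = 81$)
$A{\left(R,V \right)} = 81 + V$ ($A{\left(R,V \right)} = V + 81 = 81 + V$)
$\left(-2\right) 5 \cdot 5 A{\left(b{\left(-1 \right)},1 \right)} = \left(-2\right) 5 \cdot 5 \left(81 + 1\right) = \left(-10\right) 5 \cdot 82 = \left(-50\right) 82 = -4100$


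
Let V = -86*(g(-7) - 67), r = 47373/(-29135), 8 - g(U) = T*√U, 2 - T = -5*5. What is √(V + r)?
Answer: √(4305675681295 + 1971025578450*I*√7)/29135 ≈ 80.744 + 38.043*I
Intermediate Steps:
T = 27 (T = 2 - (-5)*5 = 2 - 1*(-25) = 2 + 25 = 27)
g(U) = 8 - 27*√U
r = -47373/29135 (r = 47373*(-1/29135) = -47373/29135 ≈ -1.6260)
V = 5074 + 2322*I*√7 (V = -86*((8 - 27*I*√7) - 67) = -86*(-59 - 27*I*√7) = 5074 + 2322*I*√7 ≈ 5074.0 + 6143.4*I)
√(V + r) = √((5074 + 2322*I*√7) - 47373/29135) = √(147783617/29135 + 2322*I*√7)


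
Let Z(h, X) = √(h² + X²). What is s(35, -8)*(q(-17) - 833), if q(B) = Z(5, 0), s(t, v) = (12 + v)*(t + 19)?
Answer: -178848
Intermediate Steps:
s(t, v) = (12 + v)*(19 + t)
Z(h, X) = √(X² + h²)
q(B) = 5 (q(B) = √(0² + 5²) = √(0 + 25) = √25 = 5)
s(35, -8)*(q(-17) - 833) = (228 + 12*35 + 19*(-8) + 35*(-8))*(5 - 833) = (228 + 420 - 152 - 280)*(-828) = 216*(-828) = -178848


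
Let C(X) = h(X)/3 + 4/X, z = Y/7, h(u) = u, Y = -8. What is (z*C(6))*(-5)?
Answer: 320/21 ≈ 15.238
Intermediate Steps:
z = -8/7 ≈ -1.1429
C(X) = 4/X + X/3 (C(X) = X/3 + 4/X = 4/X + X/3)
(z*C(6))*(-5) = -8*(4/6 + (⅓)*6)/7*(-5) = -8*(4*(⅙) + 2)/7*(-5) = -8*(⅔ + 2)/7*(-5) = -8/7*8/3*(-5) = -64/21*(-5) = 320/21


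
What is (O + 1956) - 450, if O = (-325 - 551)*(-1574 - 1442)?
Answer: 2643522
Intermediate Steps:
O = 2642016 (O = -876*(-3016) = 2642016)
(O + 1956) - 450 = (2642016 + 1956) - 450 = 2643972 - 450 = 2643522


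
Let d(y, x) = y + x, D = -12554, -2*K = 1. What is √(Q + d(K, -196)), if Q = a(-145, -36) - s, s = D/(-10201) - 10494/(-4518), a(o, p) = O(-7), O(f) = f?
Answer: I*√532270615562/50702 ≈ 14.389*I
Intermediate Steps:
K = -½ (K = -½*1 = -½ ≈ -0.50000)
a(o, p) = -7
d(y, x) = x + y
s = 9098237/2560451 (s = -12554/(-10201) - 10494/(-4518) = -12554*(-1/10201) - 10494*(-1/4518) = 12554/10201 + 583/251 = 9098237/2560451 ≈ 3.5534)
Q = -27021394/2560451 (Q = -7 - 1*9098237/2560451 = -7 - 9098237/2560451 = -27021394/2560451 ≈ -10.553)
√(Q + d(K, -196)) = √(-27021394/2560451 + (-196 - ½)) = √(-27021394/2560451 - 393/2) = √(-1060300031/5120902) = I*√532270615562/50702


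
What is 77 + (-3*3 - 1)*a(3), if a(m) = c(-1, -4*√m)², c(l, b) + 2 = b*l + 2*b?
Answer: -443 - 160*√3 ≈ -720.13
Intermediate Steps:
c(l, b) = -2 + 2*b + b*l (c(l, b) = -2 + (b*l + 2*b) = -2 + (2*b + b*l) = -2 + 2*b + b*l)
a(m) = (-2 - 4*√m)² (a(m) = (-2 + 2*(-4*√m) - 4*√m*(-1))² = (-2 - 8*√m + 4*√m)² = (-2 - 4*√m)²)
77 + (-3*3 - 1)*a(3) = 77 + (-3*3 - 1)*(4 + 16*3 + 16*√3) = 77 + (-9 - 1)*(4 + 48 + 16*√3) = 77 - 10*(52 + 16*√3) = 77 + (-520 - 160*√3) = -443 - 160*√3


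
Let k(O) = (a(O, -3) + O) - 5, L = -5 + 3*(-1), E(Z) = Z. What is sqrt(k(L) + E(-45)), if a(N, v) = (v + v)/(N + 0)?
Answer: I*sqrt(229)/2 ≈ 7.5664*I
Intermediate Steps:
a(N, v) = 2*v/N (a(N, v) = (2*v)/N = 2*v/N)
L = -8 (L = -5 - 3 = -8)
k(O) = -5 + O - 6/O (k(O) = (2*(-3)/O + O) - 5 = (-6/O + O) - 5 = (O - 6/O) - 5 = -5 + O - 6/O)
sqrt(k(L) + E(-45)) = sqrt((-5 - 8 - 6/(-8)) - 45) = sqrt((-5 - 8 - 6*(-1/8)) - 45) = sqrt((-5 - 8 + 3/4) - 45) = sqrt(-49/4 - 45) = sqrt(-229/4) = I*sqrt(229)/2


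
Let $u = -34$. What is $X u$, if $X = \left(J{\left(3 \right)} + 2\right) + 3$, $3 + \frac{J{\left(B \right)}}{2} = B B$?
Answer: $-578$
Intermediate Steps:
$J{\left(B \right)} = -6 + 2 B^{2}$ ($J{\left(B \right)} = -6 + 2 B B = -6 + 2 B^{2}$)
$X = 17$ ($X = \left(\left(-6 + 2 \cdot 3^{2}\right) + 2\right) + 3 = \left(\left(-6 + 2 \cdot 9\right) + 2\right) + 3 = \left(\left(-6 + 18\right) + 2\right) + 3 = \left(12 + 2\right) + 3 = 14 + 3 = 17$)
$X u = 17 \left(-34\right) = -578$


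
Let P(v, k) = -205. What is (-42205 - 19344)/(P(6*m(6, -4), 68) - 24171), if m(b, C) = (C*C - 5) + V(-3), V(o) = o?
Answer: 61549/24376 ≈ 2.5250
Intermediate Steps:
m(b, C) = -8 + C² (m(b, C) = (C*C - 5) - 3 = (C² - 5) - 3 = (-5 + C²) - 3 = -8 + C²)
(-42205 - 19344)/(P(6*m(6, -4), 68) - 24171) = (-42205 - 19344)/(-205 - 24171) = -61549/(-24376) = -61549*(-1/24376) = 61549/24376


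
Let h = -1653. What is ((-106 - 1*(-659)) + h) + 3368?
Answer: 2268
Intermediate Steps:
((-106 - 1*(-659)) + h) + 3368 = ((-106 - 1*(-659)) - 1653) + 3368 = ((-106 + 659) - 1653) + 3368 = (553 - 1653) + 3368 = -1100 + 3368 = 2268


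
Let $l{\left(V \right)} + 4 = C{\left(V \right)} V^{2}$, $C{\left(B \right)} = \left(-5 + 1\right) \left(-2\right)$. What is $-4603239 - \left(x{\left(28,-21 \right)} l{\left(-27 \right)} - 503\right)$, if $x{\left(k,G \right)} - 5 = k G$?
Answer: $-1205012$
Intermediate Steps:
$x{\left(k,G \right)} = 5 + G k$ ($x{\left(k,G \right)} = 5 + k G = 5 + G k$)
$C{\left(B \right)} = 8$ ($C{\left(B \right)} = \left(-4\right) \left(-2\right) = 8$)
$l{\left(V \right)} = -4 + 8 V^{2}$
$-4603239 - \left(x{\left(28,-21 \right)} l{\left(-27 \right)} - 503\right) = -4603239 - \left(\left(5 - 588\right) \left(-4 + 8 \left(-27\right)^{2}\right) - 503\right) = -4603239 - \left(\left(5 - 588\right) \left(-4 + 8 \cdot 729\right) - 503\right) = -4603239 - \left(- 583 \left(-4 + 5832\right) - 503\right) = -4603239 - \left(\left(-583\right) 5828 - 503\right) = -4603239 - \left(-3397724 - 503\right) = -4603239 - -3398227 = -4603239 + 3398227 = -1205012$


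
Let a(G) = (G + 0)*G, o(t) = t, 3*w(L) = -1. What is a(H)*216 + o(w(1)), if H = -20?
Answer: 259199/3 ≈ 86400.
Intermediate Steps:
w(L) = -1/3 (w(L) = (1/3)*(-1) = -1/3)
a(G) = G**2 (a(G) = G*G = G**2)
a(H)*216 + o(w(1)) = (-20)**2*216 - 1/3 = 400*216 - 1/3 = 86400 - 1/3 = 259199/3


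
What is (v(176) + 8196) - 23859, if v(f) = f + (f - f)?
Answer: -15487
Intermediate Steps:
v(f) = f (v(f) = f + 0 = f)
(v(176) + 8196) - 23859 = (176 + 8196) - 23859 = 8372 - 23859 = -15487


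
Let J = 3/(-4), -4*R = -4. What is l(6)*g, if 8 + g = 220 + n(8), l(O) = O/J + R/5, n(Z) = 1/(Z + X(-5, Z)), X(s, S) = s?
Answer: -8281/5 ≈ -1656.2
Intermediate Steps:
R = 1 (R = -¼*(-4) = 1)
n(Z) = 1/(-5 + Z) (n(Z) = 1/(Z - 5) = 1/(-5 + Z))
J = -¾ (J = 3*(-¼) = -¾ ≈ -0.75000)
l(O) = ⅕ - 4*O/3 (l(O) = O/(-¾) + 1/5 = O*(-4/3) + 1*(⅕) = -4*O/3 + ⅕ = ⅕ - 4*O/3)
g = 637/3 (g = -8 + (220 + 1/(-5 + 8)) = -8 + (220 + 1/3) = -8 + (220 + ⅓) = -8 + 661/3 = 637/3 ≈ 212.33)
l(6)*g = (⅕ - 4/3*6)*(637/3) = (⅕ - 8)*(637/3) = -39/5*637/3 = -8281/5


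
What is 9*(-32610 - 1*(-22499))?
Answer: -90999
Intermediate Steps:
9*(-32610 - 1*(-22499)) = 9*(-32610 + 22499) = 9*(-10111) = -90999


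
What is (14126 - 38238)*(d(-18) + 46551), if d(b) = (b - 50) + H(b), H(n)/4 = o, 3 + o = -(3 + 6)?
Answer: -1119640720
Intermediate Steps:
o = -12 (o = -3 - (3 + 6) = -3 - 1*9 = -3 - 9 = -12)
H(n) = -48 (H(n) = 4*(-12) = -48)
d(b) = -98 + b (d(b) = (b - 50) - 48 = (-50 + b) - 48 = -98 + b)
(14126 - 38238)*(d(-18) + 46551) = (14126 - 38238)*((-98 - 18) + 46551) = -24112*(-116 + 46551) = -24112*46435 = -1119640720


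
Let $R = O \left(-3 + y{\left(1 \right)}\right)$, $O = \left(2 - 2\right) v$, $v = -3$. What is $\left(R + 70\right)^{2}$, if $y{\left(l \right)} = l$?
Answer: $4900$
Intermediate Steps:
$O = 0$ ($O = \left(2 - 2\right) \left(-3\right) = 0 \left(-3\right) = 0$)
$R = 0$ ($R = 0 \left(-3 + 1\right) = 0 \left(-2\right) = 0$)
$\left(R + 70\right)^{2} = \left(0 + 70\right)^{2} = 70^{2} = 4900$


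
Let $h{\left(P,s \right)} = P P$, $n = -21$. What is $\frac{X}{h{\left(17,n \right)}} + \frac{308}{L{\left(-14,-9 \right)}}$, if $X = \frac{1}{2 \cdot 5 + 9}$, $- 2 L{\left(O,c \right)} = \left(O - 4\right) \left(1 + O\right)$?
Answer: $- \frac{1691111}{642447} \approx -2.6323$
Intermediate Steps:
$h{\left(P,s \right)} = P^{2}$
$L{\left(O,c \right)} = - \frac{\left(1 + O\right) \left(-4 + O\right)}{2}$ ($L{\left(O,c \right)} = - \frac{\left(O - 4\right) \left(1 + O\right)}{2} = - \frac{\left(-4 + O\right) \left(1 + O\right)}{2} = - \frac{\left(1 + O\right) \left(-4 + O\right)}{2}$)
$X = \frac{1}{19}$ ($X = \frac{1}{10 + 9} = \frac{1}{19} \approx 0.052632$)
$\frac{X}{h{\left(17,n \right)}} + \frac{308}{L{\left(-14,-9 \right)}} = \frac{1}{19 \cdot 17^{2}} + \frac{308}{2 - \frac{\left(-14\right)^{2}}{2} + \frac{3}{2} \left(-14\right)} = \frac{1}{19 \cdot 289} + \frac{308}{2 - 98 - 21} = \frac{1}{19} \cdot \frac{1}{289} + \frac{308}{2 - 98 - 21} = \frac{1}{5491} + \frac{308}{-117} = \frac{1}{5491} + 308 \left(- \frac{1}{117}\right) = \frac{1}{5491} - \frac{308}{117} = - \frac{1691111}{642447}$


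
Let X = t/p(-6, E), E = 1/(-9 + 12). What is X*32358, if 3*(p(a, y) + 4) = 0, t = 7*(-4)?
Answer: 226506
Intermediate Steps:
E = ⅓ (E = 1/3 = ⅓ ≈ 0.33333)
t = -28
p(a, y) = -4 (p(a, y) = -4 + (⅓)*0 = -4 + 0 = -4)
X = 7 (X = -28/(-4) = -28*(-¼) = 7)
X*32358 = 7*32358 = 226506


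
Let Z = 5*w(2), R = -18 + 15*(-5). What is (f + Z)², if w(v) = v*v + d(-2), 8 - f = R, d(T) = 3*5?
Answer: 38416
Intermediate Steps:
d(T) = 15
R = -93 (R = -18 - 75 = -93)
f = 101 (f = 8 - 1*(-93) = 8 + 93 = 101)
w(v) = 15 + v² (w(v) = v*v + 15 = v² + 15 = 15 + v²)
Z = 95 (Z = 5*(15 + 2²) = 5*(15 + 4) = 5*19 = 95)
(f + Z)² = (101 + 95)² = 196² = 38416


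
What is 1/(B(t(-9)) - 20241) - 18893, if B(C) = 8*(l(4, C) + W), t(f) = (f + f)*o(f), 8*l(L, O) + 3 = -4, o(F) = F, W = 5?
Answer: -381789745/20208 ≈ -18893.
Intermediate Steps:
l(L, O) = -7/8 (l(L, O) = -3/8 + (⅛)*(-4) = -3/8 - ½ = -7/8)
t(f) = 2*f² (t(f) = (f + f)*f = (2*f)*f = 2*f²)
B(C) = 33 (B(C) = 8*(-7/8 + 5) = 8*(33/8) = 33)
1/(B(t(-9)) - 20241) - 18893 = 1/(33 - 20241) - 18893 = 1/(-20208) - 18893 = -1/20208 - 18893 = -381789745/20208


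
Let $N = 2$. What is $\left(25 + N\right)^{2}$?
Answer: $729$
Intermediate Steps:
$\left(25 + N\right)^{2} = \left(25 + 2\right)^{2} = 27^{2} = 729$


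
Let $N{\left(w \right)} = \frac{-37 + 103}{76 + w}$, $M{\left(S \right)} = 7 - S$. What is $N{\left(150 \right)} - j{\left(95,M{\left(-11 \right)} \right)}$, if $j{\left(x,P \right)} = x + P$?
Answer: $- \frac{12736}{113} \approx -112.71$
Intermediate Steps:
$N{\left(w \right)} = \frac{66}{76 + w}$
$j{\left(x,P \right)} = P + x$
$N{\left(150 \right)} - j{\left(95,M{\left(-11 \right)} \right)} = \frac{66}{76 + 150} - \left(\left(7 - -11\right) + 95\right) = \frac{66}{226} - \left(\left(7 + 11\right) + 95\right) = 66 \cdot \frac{1}{226} - \left(18 + 95\right) = \frac{33}{113} - 113 = - \frac{12736}{113}$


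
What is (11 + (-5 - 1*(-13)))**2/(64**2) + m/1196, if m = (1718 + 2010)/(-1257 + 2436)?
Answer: 131077553/1443926016 ≈ 0.090779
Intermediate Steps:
m = 3728/1179 ≈ 3.1620
(11 + (-5 - 1*(-13)))**2/(64**2) + m/1196 = (11 + (-5 - 1*(-13)))**2/(64**2) + (3728/1179)/1196 = (11 + (-5 + 13))**2/4096 + (3728/1179)*(1/1196) = (11 + 8)**2*(1/4096) + 932/352521 = 19**2*(1/4096) + 932/352521 = 361*(1/4096) + 932/352521 = 361/4096 + 932/352521 = 131077553/1443926016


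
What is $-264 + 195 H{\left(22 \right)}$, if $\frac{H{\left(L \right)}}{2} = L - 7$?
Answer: $5586$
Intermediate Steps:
$H{\left(L \right)} = -14 + 2 L$ ($H{\left(L \right)} = 2 \left(L - 7\right) = 2 \left(-7 + L\right) = -14 + 2 L$)
$-264 + 195 H{\left(22 \right)} = -264 + 195 \left(-14 + 2 \cdot 22\right) = -264 + 195 \left(-14 + 44\right) = -264 + 195 \cdot 30 = -264 + 5850 = 5586$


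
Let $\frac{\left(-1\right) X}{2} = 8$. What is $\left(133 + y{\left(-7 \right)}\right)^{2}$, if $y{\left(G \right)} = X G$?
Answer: $60025$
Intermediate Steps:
$X = -16$ ($X = \left(-2\right) 8 = -16$)
$y{\left(G \right)} = - 16 G$
$\left(133 + y{\left(-7 \right)}\right)^{2} = \left(133 - -112\right)^{2} = \left(133 + 112\right)^{2} = 245^{2} = 60025$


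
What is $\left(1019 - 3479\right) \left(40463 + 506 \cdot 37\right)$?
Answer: $-145595100$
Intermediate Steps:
$\left(1019 - 3479\right) \left(40463 + 506 \cdot 37\right) = \left(1019 - 3479\right) \left(40463 + 18722\right) = \left(1019 - 3479\right) 59185 = \left(-2460\right) 59185 = -145595100$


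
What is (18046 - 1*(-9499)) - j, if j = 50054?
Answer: -22509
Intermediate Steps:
(18046 - 1*(-9499)) - j = (18046 - 1*(-9499)) - 1*50054 = (18046 + 9499) - 50054 = 27545 - 50054 = -22509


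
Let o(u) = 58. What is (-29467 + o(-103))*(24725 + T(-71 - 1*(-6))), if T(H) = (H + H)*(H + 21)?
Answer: -895357005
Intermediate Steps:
T(H) = 2*H*(21 + H) (T(H) = (2*H)*(21 + H) = 2*H*(21 + H))
(-29467 + o(-103))*(24725 + T(-71 - 1*(-6))) = (-29467 + 58)*(24725 + 2*(-71 - 1*(-6))*(21 + (-71 - 1*(-6)))) = -29409*(24725 + 2*(-71 + 6)*(21 + (-71 + 6))) = -29409*(24725 + 2*(-65)*(21 - 65)) = -29409*(24725 + 2*(-65)*(-44)) = -29409*(24725 + 5720) = -29409*30445 = -895357005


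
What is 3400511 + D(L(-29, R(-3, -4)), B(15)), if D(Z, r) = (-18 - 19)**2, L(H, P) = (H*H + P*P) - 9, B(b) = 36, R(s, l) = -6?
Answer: 3401880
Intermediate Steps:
L(H, P) = -9 + H**2 + P**2 (L(H, P) = (H**2 + P**2) - 9 = -9 + H**2 + P**2)
D(Z, r) = 1369 (D(Z, r) = (-37)**2 = 1369)
3400511 + D(L(-29, R(-3, -4)), B(15)) = 3400511 + 1369 = 3401880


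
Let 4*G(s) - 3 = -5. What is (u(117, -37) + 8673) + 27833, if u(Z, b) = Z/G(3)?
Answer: 36272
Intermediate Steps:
G(s) = -1/2 (G(s) = 3/4 + (1/4)*(-5) = 3/4 - 5/4 = -1/2)
u(Z, b) = -2*Z (u(Z, b) = Z/(-1/2) = Z*(-2) = -2*Z)
(u(117, -37) + 8673) + 27833 = (-2*117 + 8673) + 27833 = (-234 + 8673) + 27833 = 8439 + 27833 = 36272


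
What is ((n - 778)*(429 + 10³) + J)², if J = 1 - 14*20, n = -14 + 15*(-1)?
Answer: 1330520724324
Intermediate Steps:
n = -29 (n = -14 - 15 = -29)
J = -279 (J = 1 - 280 = -279)
((n - 778)*(429 + 10³) + J)² = ((-29 - 778)*(429 + 10³) - 279)² = (-807*(429 + 1000) - 279)² = (-807*1429 - 279)² = (-1153203 - 279)² = (-1153482)² = 1330520724324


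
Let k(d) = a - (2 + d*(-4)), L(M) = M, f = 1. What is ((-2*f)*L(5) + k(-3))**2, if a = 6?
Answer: 324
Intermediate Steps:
k(d) = 4 + 4*d (k(d) = 6 - (2 + d*(-4)) = 6 - (2 - 4*d) = 6 + (-2 + 4*d) = 4 + 4*d)
((-2*f)*L(5) + k(-3))**2 = (-2*1*5 + (4 + 4*(-3)))**2 = (-2*5 + (4 - 12))**2 = (-10 - 8)**2 = (-18)**2 = 324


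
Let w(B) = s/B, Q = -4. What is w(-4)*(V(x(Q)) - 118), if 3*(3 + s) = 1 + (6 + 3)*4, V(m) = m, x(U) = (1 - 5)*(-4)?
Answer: 238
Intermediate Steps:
x(U) = 16 (x(U) = -4*(-4) = 16)
s = 28/3 (s = -3 + (1 + (6 + 3)*4)/3 = -3 + (1 + 9*4)/3 = -3 + (1 + 36)/3 = -3 + (⅓)*37 = -3 + 37/3 = 28/3 ≈ 9.3333)
w(B) = 28/(3*B)
w(-4)*(V(x(Q)) - 118) = ((28/3)/(-4))*(16 - 118) = ((28/3)*(-¼))*(-102) = -7/3*(-102) = 238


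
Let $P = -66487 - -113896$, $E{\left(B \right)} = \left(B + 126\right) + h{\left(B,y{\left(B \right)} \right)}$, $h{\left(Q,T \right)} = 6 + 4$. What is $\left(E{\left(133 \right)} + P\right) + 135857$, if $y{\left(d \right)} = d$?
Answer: $183535$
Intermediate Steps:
$h{\left(Q,T \right)} = 10$
$E{\left(B \right)} = 136 + B$ ($E{\left(B \right)} = \left(B + 126\right) + 10 = \left(126 + B\right) + 10 = 136 + B$)
$P = 47409$ ($P = -66487 + 113896 = 47409$)
$\left(E{\left(133 \right)} + P\right) + 135857 = \left(\left(136 + 133\right) + 47409\right) + 135857 = \left(269 + 47409\right) + 135857 = 47678 + 135857 = 183535$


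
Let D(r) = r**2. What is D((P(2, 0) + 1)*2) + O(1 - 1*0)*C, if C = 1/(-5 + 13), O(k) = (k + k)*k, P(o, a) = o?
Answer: 145/4 ≈ 36.250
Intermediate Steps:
O(k) = 2*k**2 (O(k) = (2*k)*k = 2*k**2)
C = 1/8 ≈ 0.12500
D((P(2, 0) + 1)*2) + O(1 - 1*0)*C = ((2 + 1)*2)**2 + (2*(1 - 1*0)**2)*(1/8) = (3*2)**2 + (2*(1 + 0)**2)*(1/8) = 6**2 + (2*1**2)*(1/8) = 36 + (2*1)*(1/8) = 36 + 2*(1/8) = 36 + 1/4 = 145/4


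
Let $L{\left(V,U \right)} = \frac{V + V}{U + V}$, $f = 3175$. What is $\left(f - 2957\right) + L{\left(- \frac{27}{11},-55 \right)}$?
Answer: $\frac{68915}{316} \approx 218.09$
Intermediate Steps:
$L{\left(V,U \right)} = \frac{2 V}{U + V}$
$\left(f - 2957\right) + L{\left(- \frac{27}{11},-55 \right)} = \left(3175 - 2957\right) + \frac{2 \left(- \frac{27}{11}\right)}{-55 - \frac{27}{11}} = 218 + \frac{2 \left(\left(-27\right) \frac{1}{11}\right)}{-55 - \frac{27}{11}} = 218 + 2 \left(- \frac{27}{11}\right) \frac{1}{-55 - \frac{27}{11}} = 218 + 2 \left(- \frac{27}{11}\right) \frac{1}{- \frac{632}{11}} = 218 + 2 \left(- \frac{27}{11}\right) \left(- \frac{11}{632}\right) = 218 + \frac{27}{316} = \frac{68915}{316}$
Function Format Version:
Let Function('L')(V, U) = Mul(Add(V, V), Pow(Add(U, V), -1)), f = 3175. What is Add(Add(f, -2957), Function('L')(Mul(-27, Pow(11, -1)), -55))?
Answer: Rational(68915, 316) ≈ 218.09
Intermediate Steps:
Function('L')(V, U) = Mul(2, V, Pow(Add(U, V), -1)) (Function('L')(V, U) = Mul(Mul(2, V), Pow(Add(U, V), -1)) = Mul(2, V, Pow(Add(U, V), -1)))
Add(Add(f, -2957), Function('L')(Mul(-27, Pow(11, -1)), -55)) = Add(Add(3175, -2957), Mul(2, Mul(-27, Pow(11, -1)), Pow(Add(-55, Mul(-27, Pow(11, -1))), -1))) = Add(218, Mul(2, Mul(-27, Rational(1, 11)), Pow(Add(-55, Mul(-27, Rational(1, 11))), -1))) = Add(218, Mul(2, Rational(-27, 11), Pow(Add(-55, Rational(-27, 11)), -1))) = Add(218, Mul(2, Rational(-27, 11), Pow(Rational(-632, 11), -1))) = Add(218, Mul(2, Rational(-27, 11), Rational(-11, 632))) = Add(218, Rational(27, 316)) = Rational(68915, 316)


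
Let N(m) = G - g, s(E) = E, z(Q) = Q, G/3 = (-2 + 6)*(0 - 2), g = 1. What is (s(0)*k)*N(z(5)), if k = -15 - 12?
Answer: 0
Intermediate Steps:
G = -24 (G = 3*((-2 + 6)*(0 - 2)) = 3*(4*(-2)) = 3*(-8) = -24)
k = -27
N(m) = -25 (N(m) = -24 - 1*1 = -24 - 1 = -25)
(s(0)*k)*N(z(5)) = (0*(-27))*(-25) = 0*(-25) = 0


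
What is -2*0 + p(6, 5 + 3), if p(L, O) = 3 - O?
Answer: -5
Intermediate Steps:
-2*0 + p(6, 5 + 3) = -2*0 + (3 - (5 + 3)) = 0 + (3 - 1*8) = 0 + (3 - 8) = 0 - 5 = -5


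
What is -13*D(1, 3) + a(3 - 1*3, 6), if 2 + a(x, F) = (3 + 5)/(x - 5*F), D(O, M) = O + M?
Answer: -814/15 ≈ -54.267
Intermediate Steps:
D(O, M) = M + O
a(x, F) = -2 + 8/(x - 5*F) (a(x, F) = -2 + (3 + 5)/(x - 5*F) = -2 + 8/(x - 5*F))
-13*D(1, 3) + a(3 - 1*3, 6) = -13*(3 + 1) + 2*(-4 + (3 - 1*3) - 5*6)/(-(3 - 1*3) + 5*6) = -13*4 + 2*(-4 + (3 - 3) - 30)/(-(3 - 3) + 30) = -52 + 2*(-4 + 0 - 30)/(-1*0 + 30) = -52 + 2*(-34)/(0 + 30) = -52 + 2*(-34)/30 = -52 + 2*(1/30)*(-34) = -52 - 34/15 = -814/15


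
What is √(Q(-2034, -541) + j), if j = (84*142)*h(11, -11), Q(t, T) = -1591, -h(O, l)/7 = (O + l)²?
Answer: I*√1591 ≈ 39.887*I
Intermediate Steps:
h(O, l) = -7*(O + l)²
j = 0 (j = (84*142)*(-7*(11 - 11)²) = 11928*(-7*0²) = 11928*(-7*0) = 11928*0 = 0)
√(Q(-2034, -541) + j) = √(-1591 + 0) = √(-1591) = I*√1591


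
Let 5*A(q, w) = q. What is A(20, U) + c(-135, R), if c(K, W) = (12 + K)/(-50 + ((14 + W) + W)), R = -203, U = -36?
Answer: 1891/442 ≈ 4.2783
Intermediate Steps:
c(K, W) = (12 + K)/(-36 + 2*W) (c(K, W) = (12 + K)/(-50 + (14 + 2*W)) = (12 + K)/(-36 + 2*W))
A(q, w) = q/5
A(20, U) + c(-135, R) = (⅕)*20 + (12 - 135)/(2*(-18 - 203)) = 4 + (½)*(-123)/(-221) = 4 + (½)*(-1/221)*(-123) = 4 + 123/442 = 1891/442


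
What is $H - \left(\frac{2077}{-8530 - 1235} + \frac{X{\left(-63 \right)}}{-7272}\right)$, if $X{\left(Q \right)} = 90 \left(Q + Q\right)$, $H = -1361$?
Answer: $- \frac{86686121}{63630} \approx -1362.3$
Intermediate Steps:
$X{\left(Q \right)} = 180 Q$ ($X{\left(Q \right)} = 90 \cdot 2 Q = 180 Q$)
$H - \left(\frac{2077}{-8530 - 1235} + \frac{X{\left(-63 \right)}}{-7272}\right) = -1361 - \left(\frac{2077}{-8530 - 1235} + \frac{180 \left(-63\right)}{-7272}\right) = -1361 - \left(\frac{2077}{-8530 - 1235} - - \frac{315}{202}\right) = -1361 - \left(\frac{2077}{-9765} + \frac{315}{202}\right) = -1361 - \left(2077 \left(- \frac{1}{9765}\right) + \frac{315}{202}\right) = -1361 - \left(- \frac{67}{315} + \frac{315}{202}\right) = -1361 - \frac{85691}{63630} = - \frac{86686121}{63630}$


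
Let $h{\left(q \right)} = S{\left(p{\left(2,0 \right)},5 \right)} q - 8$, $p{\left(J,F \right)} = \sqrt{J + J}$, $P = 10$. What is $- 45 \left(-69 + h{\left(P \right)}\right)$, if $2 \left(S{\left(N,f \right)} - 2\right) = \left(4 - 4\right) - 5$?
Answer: $3690$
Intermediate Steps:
$p{\left(J,F \right)} = \sqrt{2} \sqrt{J}$ ($p{\left(J,F \right)} = \sqrt{2 J} = \sqrt{2} \sqrt{J}$)
$S{\left(N,f \right)} = - \frac{1}{2}$ ($S{\left(N,f \right)} = 2 + \frac{\left(4 - 4\right) - 5}{2} = 2 + \frac{0 - 5}{2} = 2 + \frac{1}{2} \left(-5\right) = 2 - \frac{5}{2} = - \frac{1}{2}$)
$h{\left(q \right)} = -8 - \frac{q}{2}$ ($h{\left(q \right)} = - \frac{q}{2} - 8 = -8 - \frac{q}{2}$)
$- 45 \left(-69 + h{\left(P \right)}\right) = - 45 \left(-69 - 13\right) = \left(-45\right) \left(-82\right) = 3690$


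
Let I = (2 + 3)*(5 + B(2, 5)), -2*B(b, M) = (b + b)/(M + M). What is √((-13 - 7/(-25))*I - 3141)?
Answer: 3*I*√9573/5 ≈ 58.705*I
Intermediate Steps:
B(b, M) = -b/(2*M) (B(b, M) = -(b + b)/(2*(M + M)) = -2*b/(2*(2*M)) = -2*b*1/(2*M)/2 = -b/(2*M))
I = 24 (I = (2 + 3)*(5 - ½*2/5) = 5*(5 - ½*2*⅕) = 5*(5 - ⅕) = 5*(24/5) = 24)
√((-13 - 7/(-25))*I - 3141) = √((-13 - 7/(-25))*24 - 3141) = √((-13 - 7*(-1/25))*24 - 3141) = √((-13 + 7/25)*24 - 3141) = √(-318/25*24 - 3141) = √(-7632/25 - 3141) = √(-86157/25) = 3*I*√9573/5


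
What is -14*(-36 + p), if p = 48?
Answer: -168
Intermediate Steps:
-14*(-36 + p) = -14*(-36 + 48) = -14*12 = -168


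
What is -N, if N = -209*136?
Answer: 28424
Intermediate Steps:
N = -28424
-N = -1*(-28424) = 28424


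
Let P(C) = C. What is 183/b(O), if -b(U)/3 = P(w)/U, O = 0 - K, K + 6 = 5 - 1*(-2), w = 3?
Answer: 61/3 ≈ 20.333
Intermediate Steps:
K = 1 (K = -6 + (5 - 1*(-2)) = -6 + (5 + 2) = -6 + 7 = 1)
O = -1 (O = 0 - 1*1 = 0 - 1 = -1)
b(U) = -9/U
183/b(O) = 183/((-9/(-1))) = 183/((-9*(-1))) = 183/9 = 183*(⅑) = 61/3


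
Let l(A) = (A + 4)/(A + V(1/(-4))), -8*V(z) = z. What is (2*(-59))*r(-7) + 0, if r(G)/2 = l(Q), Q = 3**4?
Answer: -641920/2593 ≈ -247.56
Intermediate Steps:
V(z) = -z/8
Q = 81
l(A) = (4 + A)/(1/32 + A) (l(A) = (A + 4)/(A - 1/8/(-4)) = (4 + A)/(A - 1/8*(-1/4)) = (4 + A)/(A + 1/32) = (4 + A)/(1/32 + A))
r(G) = 5440/2593 (r(G) = 2*(32*(4 + 81)/(1 + 32*81)) = 2*(32*85/(1 + 2592)) = 2*(32*85/2593) = 2*(32*(1/2593)*85) = 2*(2720/2593) = 5440/2593)
(2*(-59))*r(-7) + 0 = (2*(-59))*(5440/2593) + 0 = -118*5440/2593 + 0 = -641920/2593 + 0 = -641920/2593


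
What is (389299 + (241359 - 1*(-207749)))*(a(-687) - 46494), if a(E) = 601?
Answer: -38477012451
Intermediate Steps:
(389299 + (241359 - 1*(-207749)))*(a(-687) - 46494) = (389299 + (241359 - 1*(-207749)))*(601 - 46494) = (389299 + (241359 + 207749))*(-45893) = (389299 + 449108)*(-45893) = 838407*(-45893) = -38477012451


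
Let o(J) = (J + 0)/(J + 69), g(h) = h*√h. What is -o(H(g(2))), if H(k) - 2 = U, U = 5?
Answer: -7/76 ≈ -0.092105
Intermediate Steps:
g(h) = h^(3/2)
H(k) = 7 (H(k) = 2 + 5 = 7)
o(J) = J/(69 + J)
-o(H(g(2))) = -7/(69 + 7) = -7/76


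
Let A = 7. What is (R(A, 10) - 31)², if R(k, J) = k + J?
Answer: 196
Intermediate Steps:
R(k, J) = J + k
(R(A, 10) - 31)² = ((10 + 7) - 31)² = (17 - 31)² = (-14)² = 196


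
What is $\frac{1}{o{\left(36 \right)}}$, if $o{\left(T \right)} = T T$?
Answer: $\frac{1}{1296} \approx 0.0007716$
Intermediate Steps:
$o{\left(T \right)} = T^{2}$
$\frac{1}{o{\left(36 \right)}} = \frac{1}{36^{2}} = \frac{1}{1296}$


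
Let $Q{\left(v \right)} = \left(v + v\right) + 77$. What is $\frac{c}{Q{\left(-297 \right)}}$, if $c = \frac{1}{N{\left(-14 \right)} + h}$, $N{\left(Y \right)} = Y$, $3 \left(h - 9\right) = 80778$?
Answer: $- \frac{1}{13918157} \approx -7.1849 \cdot 10^{-8}$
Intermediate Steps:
$h = 26935$ ($h = 9 + \frac{1}{3} \cdot 80778 = 9 + 26926 = 26935$)
$c = \frac{1}{26921}$ ($c = \frac{1}{-14 + 26935} = \frac{1}{26921} \approx 3.7146 \cdot 10^{-5}$)
$Q{\left(v \right)} = 77 + 2 v$ ($Q{\left(v \right)} = 2 v + 77 = 77 + 2 v$)
$\frac{c}{Q{\left(-297 \right)}} = \frac{1}{26921 \left(77 + 2 \left(-297\right)\right)} = \frac{1}{26921 \left(77 - 594\right)} = \frac{1}{26921 \left(-517\right)} = \frac{1}{26921} \left(- \frac{1}{517}\right) = - \frac{1}{13918157}$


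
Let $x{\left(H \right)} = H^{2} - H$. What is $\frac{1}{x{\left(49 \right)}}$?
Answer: $\frac{1}{2352} \approx 0.00042517$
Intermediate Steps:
$\frac{1}{x{\left(49 \right)}} = \frac{1}{49 \left(-1 + 49\right)} = \frac{1}{49 \cdot 48} = \frac{1}{2352}$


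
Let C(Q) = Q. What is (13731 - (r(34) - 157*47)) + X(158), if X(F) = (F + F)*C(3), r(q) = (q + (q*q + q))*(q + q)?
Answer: -61174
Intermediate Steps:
r(q) = 2*q*(q² + 2*q) (r(q) = (q + (q² + q))*(2*q) = (q + (q + q²))*(2*q) = (q² + 2*q)*(2*q) = 2*q*(q² + 2*q))
X(F) = 6*F (X(F) = (F + F)*3 = (2*F)*3 = 6*F)
(13731 - (r(34) - 157*47)) + X(158) = (13731 - (2*34²*(2 + 34) - 157*47)) + 6*158 = (13731 - (2*1156*36 - 7379)) + 948 = (13731 - (83232 - 7379)) + 948 = (13731 - 1*75853) + 948 = (13731 - 75853) + 948 = -62122 + 948 = -61174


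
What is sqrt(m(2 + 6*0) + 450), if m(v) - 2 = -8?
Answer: 2*sqrt(111) ≈ 21.071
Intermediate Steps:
m(v) = -6 (m(v) = 2 - 8 = -6)
sqrt(m(2 + 6*0) + 450) = sqrt(-6 + 450) = sqrt(444) = 2*sqrt(111)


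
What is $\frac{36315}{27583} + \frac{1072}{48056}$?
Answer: $\frac{221840327}{165691081} \approx 1.3389$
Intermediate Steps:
$\frac{36315}{27583} + \frac{1072}{48056} = 36315 \cdot \frac{1}{27583} + 1072 \cdot \frac{1}{48056} = \frac{36315}{27583} + \frac{134}{6007} = \frac{221840327}{165691081}$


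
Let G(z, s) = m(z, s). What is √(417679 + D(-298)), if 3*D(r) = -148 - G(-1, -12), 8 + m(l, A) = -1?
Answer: √3758694/3 ≈ 646.25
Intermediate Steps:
m(l, A) = -9 (m(l, A) = -8 - 1 = -9)
G(z, s) = -9
D(r) = -139/3 (D(r) = (-148 - 1*(-9))/3 = (-148 + 9)/3 = (⅓)*(-139) = -139/3)
√(417679 + D(-298)) = √(417679 - 139/3) = √(1252898/3) = √3758694/3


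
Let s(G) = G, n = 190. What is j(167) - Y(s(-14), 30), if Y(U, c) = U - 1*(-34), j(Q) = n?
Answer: 170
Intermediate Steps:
j(Q) = 190
Y(U, c) = 34 + U (Y(U, c) = U + 34 = 34 + U)
j(167) - Y(s(-14), 30) = 190 - (34 - 14) = 190 - 1*20 = 190 - 20 = 170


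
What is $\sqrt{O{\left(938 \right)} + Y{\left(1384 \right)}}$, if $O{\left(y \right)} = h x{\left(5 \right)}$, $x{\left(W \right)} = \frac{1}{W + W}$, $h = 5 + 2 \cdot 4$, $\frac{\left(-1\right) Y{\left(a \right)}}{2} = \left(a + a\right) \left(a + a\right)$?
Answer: $\frac{i \sqrt{1532364670}}{10} \approx 3914.5 i$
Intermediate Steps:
$Y{\left(a \right)} = - 8 a^{2}$ ($Y{\left(a \right)} = - 2 \left(a + a\right) \left(a + a\right) = - 2 \cdot 2 a 2 a = - 2 \cdot 4 a^{2} = - 8 a^{2}$)
$h = 13$ ($h = 5 + 8 = 13$)
$x{\left(W \right)} = \frac{1}{2 W}$
$O{\left(y \right)} = \frac{13}{10}$ ($O{\left(y \right)} = 13 \frac{1}{2 \cdot 5} = 13 \cdot \frac{1}{2} \cdot \frac{1}{5} = 13 \cdot \frac{1}{10} = \frac{13}{10}$)
$\sqrt{O{\left(938 \right)} + Y{\left(1384 \right)}} = \sqrt{\frac{13}{10} - 8 \cdot 1384^{2}} = \sqrt{\frac{13}{10} - 15323648} = \sqrt{- \frac{153236467}{10}} = \frac{i \sqrt{1532364670}}{10}$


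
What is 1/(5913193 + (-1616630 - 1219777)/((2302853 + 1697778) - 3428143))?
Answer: 81784/483604171111 ≈ 1.6911e-7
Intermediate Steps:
1/(5913193 + (-1616630 - 1219777)/((2302853 + 1697778) - 3428143)) = 1/(5913193 - 2836407/(4000631 - 3428143)) = 1/(5913193 - 2836407/572488) = 1/(5913193 - 2836407*1/572488) = 1/(5913193 - 405201/81784) = 1/(483604171111/81784) = 81784/483604171111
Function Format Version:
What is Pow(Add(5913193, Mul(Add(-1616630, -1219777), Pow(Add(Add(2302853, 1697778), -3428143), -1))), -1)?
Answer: Rational(81784, 483604171111) ≈ 1.6911e-7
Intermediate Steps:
Pow(Add(5913193, Mul(Add(-1616630, -1219777), Pow(Add(Add(2302853, 1697778), -3428143), -1))), -1) = Pow(Add(5913193, Mul(-2836407, Pow(Add(4000631, -3428143), -1))), -1) = Pow(Add(5913193, Mul(-2836407, Pow(572488, -1))), -1) = Pow(Add(5913193, Mul(-2836407, Rational(1, 572488))), -1) = Pow(Add(5913193, Rational(-405201, 81784)), -1) = Pow(Rational(483604171111, 81784), -1) = Rational(81784, 483604171111)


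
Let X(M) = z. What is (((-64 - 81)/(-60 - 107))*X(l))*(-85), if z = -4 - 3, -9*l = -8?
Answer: 86275/167 ≈ 516.62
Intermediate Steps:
l = 8/9 (l = -⅑*(-8) = 8/9 ≈ 0.88889)
z = -7
X(M) = -7
(((-64 - 81)/(-60 - 107))*X(l))*(-85) = (((-64 - 81)/(-60 - 107))*(-7))*(-85) = (-145/(-167)*(-7))*(-85) = (-145*(-1/167)*(-7))*(-85) = ((145/167)*(-7))*(-85) = -1015/167*(-85) = 86275/167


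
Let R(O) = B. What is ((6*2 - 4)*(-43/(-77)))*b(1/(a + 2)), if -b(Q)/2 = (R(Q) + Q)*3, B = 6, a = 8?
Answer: -62952/385 ≈ -163.51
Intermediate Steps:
R(O) = 6
b(Q) = -36 - 6*Q (b(Q) = -2*(6 + Q)*3 = -2*(18 + 3*Q) = -36 - 6*Q)
((6*2 - 4)*(-43/(-77)))*b(1/(a + 2)) = ((6*2 - 4)*(-43/(-77)))*(-36 - 6/(8 + 2)) = ((12 - 4)*(-43*(-1/77)))*(-36 - 6/10) = (8*(43/77))*(-36 - 6*1/10) = 344*(-36 - 3/5)/77 = (344/77)*(-183/5) = -62952/385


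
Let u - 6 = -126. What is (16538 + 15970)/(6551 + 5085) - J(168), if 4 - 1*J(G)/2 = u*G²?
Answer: -19704882985/2909 ≈ -6.7738e+6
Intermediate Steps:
u = -120 (u = 6 - 126 = -120)
J(G) = 8 + 240*G² (J(G) = 8 - (-240)*G² = 8 + 240*G²)
(16538 + 15970)/(6551 + 5085) - J(168) = (16538 + 15970)/(6551 + 5085) - (8 + 240*168²) = 32508/11636 - (8 + 240*28224) = 32508*(1/11636) - (8 + 6773760) = 8127/2909 - 1*6773768 = 8127/2909 - 6773768 = -19704882985/2909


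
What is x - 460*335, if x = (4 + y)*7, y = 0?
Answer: -154072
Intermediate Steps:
x = 28 (x = (4 + 0)*7 = 4*7 = 28)
x - 460*335 = 28 - 460*335 = 28 - 154100 = -154072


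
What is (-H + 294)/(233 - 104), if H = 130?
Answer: 164/129 ≈ 1.2713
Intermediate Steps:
(-H + 294)/(233 - 104) = (-1*130 + 294)/(233 - 104) = (-130 + 294)/129 = 164*(1/129) = 164/129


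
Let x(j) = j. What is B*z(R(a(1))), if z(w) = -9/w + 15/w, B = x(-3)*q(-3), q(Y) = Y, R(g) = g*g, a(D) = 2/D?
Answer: 27/2 ≈ 13.500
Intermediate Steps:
R(g) = g²
B = 9 (B = -3*(-3) = 9)
z(w) = 6/w
B*z(R(a(1))) = 9*(6/((2/1)²)) = 9*(6/((2*1)²)) = 9*(6/(2²)) = 9*(6/4) = 9*(6*(¼)) = 9*(3/2) = 27/2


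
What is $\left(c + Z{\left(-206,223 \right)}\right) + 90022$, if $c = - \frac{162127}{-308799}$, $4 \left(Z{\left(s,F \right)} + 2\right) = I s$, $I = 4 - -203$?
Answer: $\frac{49012592735}{617598} \approx 79360.0$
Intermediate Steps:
$I = 207$ ($I = 4 + 203 = 207$)
$Z{\left(s,F \right)} = -2 + \frac{207 s}{4}$
$c = \frac{162127}{308799}$ ($c = \left(-162127\right) \left(- \frac{1}{308799}\right) = \frac{162127}{308799} \approx 0.52502$)
$\left(c + Z{\left(-206,223 \right)}\right) + 90022 = \left(\frac{162127}{308799} + \left(-2 + \frac{207}{4} \left(-206\right)\right)\right) + 90022 = \left(\frac{162127}{308799} - \frac{21325}{2}\right) + 90022 = - \frac{6584814421}{617598} + 90022 = \frac{49012592735}{617598}$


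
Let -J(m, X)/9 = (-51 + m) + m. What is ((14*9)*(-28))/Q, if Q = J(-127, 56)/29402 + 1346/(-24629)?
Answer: -41881515984/459533 ≈ -91139.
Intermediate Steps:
J(m, X) = 459 - 18*m (J(m, X) = -9*((-51 + m) + m) = -9*(-51 + 2*m) = 459 - 18*m)
Q = 459533/11871178 (Q = (459 - 18*(-127))/29402 + 1346/(-24629) = (459 + 2286)*(1/29402) + 1346*(-1/24629) = 2745*(1/29402) - 1346/24629 = 45/482 - 1346/24629 = 459533/11871178 ≈ 0.038710)
((14*9)*(-28))/Q = ((14*9)*(-28))/(459533/11871178) = (126*(-28))*(11871178/459533) = -3528*11871178/459533 = -41881515984/459533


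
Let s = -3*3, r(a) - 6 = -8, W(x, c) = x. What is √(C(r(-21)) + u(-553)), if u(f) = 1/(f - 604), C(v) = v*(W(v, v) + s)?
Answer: √29449121/1157 ≈ 4.6903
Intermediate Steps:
r(a) = -2 (r(a) = 6 - 8 = -2)
s = -9
C(v) = v*(-9 + v) (C(v) = v*(v - 9) = v*(-9 + v))
u(f) = 1/(-604 + f)
√(C(r(-21)) + u(-553)) = √(-2*(-9 - 2) + 1/(-604 - 553)) = √(-2*(-11) + 1/(-1157)) = √(22 - 1/1157) = √(25453/1157) = √29449121/1157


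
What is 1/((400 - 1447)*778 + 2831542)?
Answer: 1/2016976 ≈ 4.9579e-7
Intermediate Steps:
1/((400 - 1447)*778 + 2831542) = 1/(-1047*778 + 2831542) = 1/(-814566 + 2831542) = 1/2016976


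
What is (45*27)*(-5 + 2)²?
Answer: 10935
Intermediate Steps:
(45*27)*(-5 + 2)² = 1215*(-3)² = 1215*9 = 10935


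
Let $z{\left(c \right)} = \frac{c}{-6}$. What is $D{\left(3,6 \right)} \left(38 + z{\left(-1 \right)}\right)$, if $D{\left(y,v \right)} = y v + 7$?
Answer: $\frac{5725}{6} \approx 954.17$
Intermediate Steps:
$z{\left(c \right)} = - \frac{c}{6}$ ($z{\left(c \right)} = c \left(- \frac{1}{6}\right) = - \frac{c}{6}$)
$D{\left(y,v \right)} = 7 + v y$ ($D{\left(y,v \right)} = v y + 7 = 7 + v y$)
$D{\left(3,6 \right)} \left(38 + z{\left(-1 \right)}\right) = \left(7 + 6 \cdot 3\right) \left(38 - - \frac{1}{6}\right) = \left(7 + 18\right) \left(38 + \frac{1}{6}\right) = 25 \cdot \frac{229}{6} = \frac{5725}{6}$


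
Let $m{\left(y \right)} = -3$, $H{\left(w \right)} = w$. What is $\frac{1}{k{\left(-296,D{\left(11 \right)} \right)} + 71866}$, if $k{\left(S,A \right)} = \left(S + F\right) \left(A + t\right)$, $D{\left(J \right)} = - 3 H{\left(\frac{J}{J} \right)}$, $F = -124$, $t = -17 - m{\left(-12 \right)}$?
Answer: $\frac{1}{79006} \approx 1.2657 \cdot 10^{-5}$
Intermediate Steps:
$t = -14$ ($t = -17 - -3 = -17 + 3 = -14$)
$D{\left(J \right)} = -3$ ($D{\left(J \right)} = - 3 \frac{J}{J} = \left(-3\right) 1 = -3$)
$k{\left(S,A \right)} = \left(-124 + S\right) \left(-14 + A\right)$ ($k{\left(S,A \right)} = \left(S - 124\right) \left(A - 14\right) = \left(-124 + S\right) \left(-14 + A\right)$)
$\frac{1}{k{\left(-296,D{\left(11 \right)} \right)} + 71866} = \frac{1}{\left(1736 - -372 - -4144 - -888\right) + 71866} = \frac{1}{\left(1736 + 372 + 4144 + 888\right) + 71866} = \frac{1}{7140 + 71866} = \frac{1}{79006}$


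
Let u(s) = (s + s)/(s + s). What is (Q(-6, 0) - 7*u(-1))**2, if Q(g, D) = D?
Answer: 49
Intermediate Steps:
u(s) = 1 (u(s) = (2*s)/((2*s)) = (2*s)*(1/(2*s)) = 1)
(Q(-6, 0) - 7*u(-1))**2 = (0 - 7*1)**2 = (0 - 7)**2 = (-7)**2 = 49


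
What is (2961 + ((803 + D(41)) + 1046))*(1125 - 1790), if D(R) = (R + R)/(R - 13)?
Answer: -6401195/2 ≈ -3.2006e+6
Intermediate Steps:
D(R) = 2*R/(-13 + R) (D(R) = (2*R)/(-13 + R) = 2*R/(-13 + R))
(2961 + ((803 + D(41)) + 1046))*(1125 - 1790) = (2961 + ((803 + 2*41/(-13 + 41)) + 1046))*(1125 - 1790) = (2961 + ((803 + 2*41/28) + 1046))*(-665) = (2961 + ((803 + 2*41*(1/28)) + 1046))*(-665) = (2961 + ((803 + 41/14) + 1046))*(-665) = (2961 + (11283/14 + 1046))*(-665) = (2961 + 25927/14)*(-665) = (67381/14)*(-665) = -6401195/2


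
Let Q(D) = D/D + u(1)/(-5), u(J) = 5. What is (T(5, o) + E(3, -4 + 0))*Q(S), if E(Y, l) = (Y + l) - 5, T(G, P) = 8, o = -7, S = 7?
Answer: 0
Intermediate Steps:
E(Y, l) = -5 + Y + l
Q(D) = 0 (Q(D) = D/D + 5/(-5) = 1 + 5*(-1/5) = 1 - 1 = 0)
(T(5, o) + E(3, -4 + 0))*Q(S) = (8 + (-5 + 3 + (-4 + 0)))*0 = (8 + (-5 + 3 - 4))*0 = (8 - 6)*0 = 2*0 = 0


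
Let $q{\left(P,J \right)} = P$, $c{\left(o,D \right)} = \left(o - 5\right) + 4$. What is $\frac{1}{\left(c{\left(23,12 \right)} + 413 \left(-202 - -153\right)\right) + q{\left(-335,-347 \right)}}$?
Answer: $- \frac{1}{20550} \approx -4.8662 \cdot 10^{-5}$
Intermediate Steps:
$c{\left(o,D \right)} = -1 + o$ ($c{\left(o,D \right)} = \left(-5 + o\right) + 4 = -1 + o$)
$\frac{1}{\left(c{\left(23,12 \right)} + 413 \left(-202 - -153\right)\right) + q{\left(-335,-347 \right)}} = \frac{1}{\left(\left(-1 + 23\right) + 413 \left(-202 - -153\right)\right) - 335} = \frac{1}{\left(22 + 413 \left(-202 + 153\right)\right) - 335} = \frac{1}{\left(22 + 413 \left(-49\right)\right) - 335} = \frac{1}{\left(22 - 20237\right) - 335} = \frac{1}{-20215 - 335} = \frac{1}{-20550} = - \frac{1}{20550}$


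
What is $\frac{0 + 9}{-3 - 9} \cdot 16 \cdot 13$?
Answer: $-156$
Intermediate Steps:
$\frac{0 + 9}{-3 - 9} \cdot 16 \cdot 13 = \frac{9}{-12} \cdot 16 \cdot 13 = 9 \left(- \frac{1}{12}\right) 16 \cdot 13 = \left(- \frac{3}{4}\right) 16 \cdot 13 = \left(-12\right) 13 = -156$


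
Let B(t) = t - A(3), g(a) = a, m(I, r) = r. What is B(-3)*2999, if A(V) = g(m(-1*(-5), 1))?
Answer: -11996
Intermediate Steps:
A(V) = 1
B(t) = -1 + t (B(t) = t - 1*1 = t - 1 = -1 + t)
B(-3)*2999 = (-1 - 3)*2999 = -4*2999 = -11996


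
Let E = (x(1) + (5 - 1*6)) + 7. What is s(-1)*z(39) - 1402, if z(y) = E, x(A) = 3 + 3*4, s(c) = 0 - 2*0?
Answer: -1402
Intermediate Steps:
s(c) = 0 (s(c) = 0 + 0 = 0)
x(A) = 15 (x(A) = 3 + 12 = 15)
E = 21 (E = (15 + (5 - 1*6)) + 7 = (15 + (5 - 6)) + 7 = (15 - 1) + 7 = 14 + 7 = 21)
z(y) = 21
s(-1)*z(39) - 1402 = 0*21 - 1402 = 0 - 1402 = -1402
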